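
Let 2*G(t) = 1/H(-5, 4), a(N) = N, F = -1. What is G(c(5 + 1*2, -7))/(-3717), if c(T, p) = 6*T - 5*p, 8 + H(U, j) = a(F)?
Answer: 1/66906 ≈ 1.4946e-5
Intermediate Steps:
H(U, j) = -9 (H(U, j) = -8 - 1 = -9)
c(T, p) = -5*p + 6*T
G(t) = -1/18 (G(t) = (½)/(-9) = (½)*(-⅑) = -1/18)
G(c(5 + 1*2, -7))/(-3717) = -1/18/(-3717) = -1/18*(-1/3717) = 1/66906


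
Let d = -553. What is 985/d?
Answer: -985/553 ≈ -1.7812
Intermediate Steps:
985/d = 985/(-553) = 985*(-1/553) = -985/553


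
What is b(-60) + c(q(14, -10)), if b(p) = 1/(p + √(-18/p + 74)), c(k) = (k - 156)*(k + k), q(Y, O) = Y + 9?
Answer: -215702926/35257 - √7430/35257 ≈ -6118.0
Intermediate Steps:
q(Y, O) = 9 + Y
c(k) = 2*k*(-156 + k) (c(k) = (-156 + k)*(2*k) = 2*k*(-156 + k))
b(p) = 1/(p + √(74 - 18/p))
b(-60) + c(q(14, -10)) = 1/(-60 + √2*√(37 - 9/(-60))) + 2*(9 + 14)*(-156 + (9 + 14)) = 1/(-60 + √2*√(37 - 9*(-1/60))) + 2*23*(-156 + 23) = 1/(-60 + √2*√(37 + 3/20)) + 2*23*(-133) = 1/(-60 + √2*√(743/20)) - 6118 = 1/(-60 + √2*(√3715/10)) - 6118 = 1/(-60 + √7430/10) - 6118 = -6118 + 1/(-60 + √7430/10)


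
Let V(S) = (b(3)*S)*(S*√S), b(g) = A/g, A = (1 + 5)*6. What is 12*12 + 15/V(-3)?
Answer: 144 - 5*I*√3/108 ≈ 144.0 - 0.080188*I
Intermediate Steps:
A = 36 (A = 6*6 = 36)
b(g) = 36/g
V(S) = 12*S^(5/2) (V(S) = ((36/3)*S)*(S*√S) = ((36*(⅓))*S)*S^(3/2) = (12*S)*S^(3/2) = 12*S^(5/2))
12*12 + 15/V(-3) = 12*12 + 15/((12*(-3)^(5/2))) = 144 + 15/((12*(9*I*√3))) = 144 + 15/((108*I*√3)) = 144 + 15*(-I*√3/324) = 144 - 5*I*√3/108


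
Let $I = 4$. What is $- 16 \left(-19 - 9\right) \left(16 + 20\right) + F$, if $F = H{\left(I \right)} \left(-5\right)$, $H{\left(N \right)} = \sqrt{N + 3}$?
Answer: $16128 - 5 \sqrt{7} \approx 16115.0$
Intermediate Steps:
$H{\left(N \right)} = \sqrt{3 + N}$
$F = - 5 \sqrt{7}$ ($F = \sqrt{3 + 4} \left(-5\right) = \sqrt{7} \left(-5\right) = - 5 \sqrt{7} \approx -13.229$)
$- 16 \left(-19 - 9\right) \left(16 + 20\right) + F = - 16 \left(-19 - 9\right) \left(16 + 20\right) - 5 \sqrt{7} = - 16 \left(\left(-28\right) 36\right) - 5 \sqrt{7} = \left(-16\right) \left(-1008\right) - 5 \sqrt{7} = 16128 - 5 \sqrt{7}$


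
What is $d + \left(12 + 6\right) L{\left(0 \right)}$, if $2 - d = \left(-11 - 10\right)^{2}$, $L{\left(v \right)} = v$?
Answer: $-439$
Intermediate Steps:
$d = -439$ ($d = 2 - \left(-11 - 10\right)^{2} = 2 - \left(-21\right)^{2} = 2 - 441 = -439$)
$d + \left(12 + 6\right) L{\left(0 \right)} = -439 + \left(12 + 6\right) 0 = -439 + 18 \cdot 0 = -439 + 0 = -439$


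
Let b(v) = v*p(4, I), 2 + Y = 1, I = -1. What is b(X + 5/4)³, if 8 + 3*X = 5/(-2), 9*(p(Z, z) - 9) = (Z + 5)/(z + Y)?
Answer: -3581577/512 ≈ -6995.3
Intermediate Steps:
Y = -1 (Y = -2 + 1 = -1)
p(Z, z) = 9 + (5 + Z)/(9*(-1 + z)) (p(Z, z) = 9 + ((Z + 5)/(z - 1))/9 = 9 + ((5 + Z)/(-1 + z))/9 = 9 + (5 + Z)/(9*(-1 + z)))
X = -7/2 (X = -8/3 + (5/(-2))/3 = -8/3 + (5*(-½))/3 = -8/3 + (⅓)*(-5/2) = -8/3 - ⅚ = -7/2 ≈ -3.5000)
b(v) = 17*v/2 (b(v) = v*((-76 + 4 + 81*(-1))/(9*(-1 - 1))) = v*((⅑)*(-76 + 4 - 81)/(-2)) = v*((⅑)*(-½)*(-153)) = v*(17/2) = 17*v/2)
b(X + 5/4)³ = (17*(-7/2 + 5/4)/2)³ = ((17/2)*(-9/4))³ = (-153/8)³ = -3581577/512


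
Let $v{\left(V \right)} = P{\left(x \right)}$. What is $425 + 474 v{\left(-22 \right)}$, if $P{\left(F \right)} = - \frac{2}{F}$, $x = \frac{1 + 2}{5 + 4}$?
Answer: $-2419$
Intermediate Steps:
$x = \frac{1}{3}$ ($x = \frac{3}{9} = 3 \cdot \frac{1}{9} = \frac{1}{3} \approx 0.33333$)
$v{\left(V \right)} = -6$ ($v{\left(V \right)} = - 2 \frac{1}{\frac{1}{3}} = \left(-2\right) 3 = -6$)
$425 + 474 v{\left(-22 \right)} = 425 + 474 \left(-6\right) = 425 - 2844 = -2419$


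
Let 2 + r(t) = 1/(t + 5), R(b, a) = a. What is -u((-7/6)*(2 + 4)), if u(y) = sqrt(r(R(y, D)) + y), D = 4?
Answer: -4*I*sqrt(5)/3 ≈ -2.9814*I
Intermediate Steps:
r(t) = -2 + 1/(5 + t) (r(t) = -2 + 1/(t + 5) = -2 + 1/(5 + t))
u(y) = sqrt(-17/9 + y) (u(y) = sqrt((-9 - 2*4)/(5 + 4) + y) = sqrt((-9 - 8)/9 + y) = sqrt((1/9)*(-17) + y) = sqrt(-17/9 + y))
-u((-7/6)*(2 + 4)) = -sqrt(-17 + 9*((-7/6)*(2 + 4)))/3 = -sqrt(-17 + 9*(-7*1/6*6))/3 = -sqrt(-17 + 9*(-7/6*6))/3 = -sqrt(-17 + 9*(-7))/3 = -sqrt(-17 - 63)/3 = -sqrt(-80)/3 = -4*I*sqrt(5)/3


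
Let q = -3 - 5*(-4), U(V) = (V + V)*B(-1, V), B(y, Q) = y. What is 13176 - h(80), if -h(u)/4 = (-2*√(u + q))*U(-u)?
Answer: 13176 - 1280*√97 ≈ 569.46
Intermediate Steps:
U(V) = -2*V (U(V) = (V + V)*(-1) = (2*V)*(-1) = -2*V)
q = 17 (q = -3 + 20 = 17)
h(u) = 16*u*√(17 + u) (h(u) = -4*(-2*√(u + 17))*(-(-2)*u) = -4*(-2*√(17 + u))*2*u = -(-16)*u*√(17 + u) = 16*u*√(17 + u))
13176 - h(80) = 13176 - 16*80*√(17 + 80) = 13176 - 16*80*√97 = 13176 - 1280*√97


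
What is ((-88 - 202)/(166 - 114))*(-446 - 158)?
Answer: 43790/13 ≈ 3368.5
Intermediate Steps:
((-88 - 202)/(166 - 114))*(-446 - 158) = -290/52*(-604) = -290*1/52*(-604) = -145/26*(-604) = 43790/13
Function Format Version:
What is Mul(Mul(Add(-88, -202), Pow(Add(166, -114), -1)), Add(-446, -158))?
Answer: Rational(43790, 13) ≈ 3368.5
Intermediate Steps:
Mul(Mul(Add(-88, -202), Pow(Add(166, -114), -1)), Add(-446, -158)) = Mul(Mul(-290, Pow(52, -1)), -604) = Mul(Mul(-290, Rational(1, 52)), -604) = Mul(Rational(-145, 26), -604) = Rational(43790, 13)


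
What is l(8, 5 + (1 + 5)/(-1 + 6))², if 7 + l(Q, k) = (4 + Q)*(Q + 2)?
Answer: 12769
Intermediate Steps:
l(Q, k) = -7 + (2 + Q)*(4 + Q) (l(Q, k) = -7 + (4 + Q)*(Q + 2) = -7 + (4 + Q)*(2 + Q) = -7 + (2 + Q)*(4 + Q))
l(8, 5 + (1 + 5)/(-1 + 6))² = (1 + 8² + 6*8)² = (1 + 64 + 48)² = 113² = 12769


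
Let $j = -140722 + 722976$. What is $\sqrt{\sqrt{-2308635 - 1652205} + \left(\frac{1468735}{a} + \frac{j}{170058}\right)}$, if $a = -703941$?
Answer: $\frac{\sqrt{24637339053203448 + 36843381348775682 i \sqrt{990210}}}{135726529} \approx 31.556 + 31.534 i$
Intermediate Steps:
$j = 582254$
$\sqrt{\sqrt{-2308635 - 1652205} + \left(\frac{1468735}{a} + \frac{j}{170058}\right)} = \sqrt{\sqrt{-2308635 - 1652205} + \left(\frac{1468735}{-703941} + \frac{582254}{170058}\right)} = \sqrt{\sqrt{-3960840} + \left(1468735 \left(- \frac{1}{703941}\right) + 582254 \cdot \frac{1}{170058}\right)} = \sqrt{2 i \sqrt{990210} + \left(- \frac{1468735}{703941} + \frac{291127}{85029}\right)} = \sqrt{2 i \sqrt{990210} + \frac{181521912}{135726529}} = \sqrt{\frac{181521912}{135726529} + 2 i \sqrt{990210}}$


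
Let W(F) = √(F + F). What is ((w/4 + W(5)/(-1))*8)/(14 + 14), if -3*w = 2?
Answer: -1/21 - 2*√10/7 ≈ -0.95113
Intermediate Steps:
w = -⅔ (w = -⅓*2 = -⅔ ≈ -0.66667)
W(F) = √2*√F (W(F) = √(2*F) = √2*√F)
((w/4 + W(5)/(-1))*8)/(14 + 14) = ((-⅔/4 + (√2*√5)/(-1))*8)/(14 + 14) = ((-⅔*¼ + √10*(-1))*8)/28 = ((-⅙ - √10)*8)*(1/28) = (-4/3 - 8*√10)*(1/28) = -1/21 - 2*√10/7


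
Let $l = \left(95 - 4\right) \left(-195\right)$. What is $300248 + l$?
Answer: $282503$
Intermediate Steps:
$l = -17745$ ($l = 91 \left(-195\right) = -17745$)
$300248 + l = 300248 - 17745 = 282503$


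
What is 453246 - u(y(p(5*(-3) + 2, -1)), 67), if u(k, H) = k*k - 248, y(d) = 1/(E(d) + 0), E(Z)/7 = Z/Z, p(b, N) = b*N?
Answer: 22221205/49 ≈ 4.5349e+5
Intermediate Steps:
p(b, N) = N*b
E(Z) = 7 (E(Z) = 7*(Z/Z) = 7*1 = 7)
y(d) = 1/7 (y(d) = 1/(7 + 0) = 1/7)
u(k, H) = -248 + k**2 (u(k, H) = k**2 - 248 = -248 + k**2)
453246 - u(y(p(5*(-3) + 2, -1)), 67) = 453246 - (-248 + (1/7)**2) = 453246 - (-248 + 1/49) = 453246 - 1*(-12151/49) = 453246 + 12151/49 = 22221205/49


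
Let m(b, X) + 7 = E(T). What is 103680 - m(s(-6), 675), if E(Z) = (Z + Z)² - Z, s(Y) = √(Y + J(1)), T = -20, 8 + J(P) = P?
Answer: 102067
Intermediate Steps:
J(P) = -8 + P
s(Y) = √(-7 + Y) (s(Y) = √(Y + (-8 + 1)) = √(Y - 7) = √(-7 + Y))
E(Z) = -Z + 4*Z² (E(Z) = (2*Z)² - Z = 4*Z² - Z = -Z + 4*Z²)
m(b, X) = 1613 (m(b, X) = -7 - 20*(-1 + 4*(-20)) = -7 - 20*(-1 - 80) = -7 - 20*(-81) = -7 + 1620 = 1613)
103680 - m(s(-6), 675) = 103680 - 1*1613 = 103680 - 1613 = 102067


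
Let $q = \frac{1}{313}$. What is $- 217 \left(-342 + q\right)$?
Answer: $\frac{23228765}{313} \approx 74213.0$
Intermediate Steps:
$q = \frac{1}{313} \approx 0.0031949$
$- 217 \left(-342 + q\right) = - 217 \left(-342 + \frac{1}{313}\right) = \left(-217\right) \left(- \frac{107045}{313}\right) = \frac{23228765}{313}$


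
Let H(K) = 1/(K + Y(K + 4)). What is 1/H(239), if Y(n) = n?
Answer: 482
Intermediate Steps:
H(K) = 1/(4 + 2*K) (H(K) = 1/(K + (K + 4)) = 1/(K + (4 + K)) = 1/(4 + 2*K))
1/H(239) = 1/(1/(2*(2 + 239))) = 1/((½)/241) = 1/((½)*(1/241)) = 1/(1/482) = 482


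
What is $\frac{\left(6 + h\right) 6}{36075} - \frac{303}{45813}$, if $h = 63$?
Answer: $\frac{892873}{183633775} \approx 0.0048622$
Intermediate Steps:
$\frac{\left(6 + h\right) 6}{36075} - \frac{303}{45813} = \frac{\left(6 + 63\right) 6}{36075} - \frac{303}{45813} = 69 \cdot 6 \cdot \frac{1}{36075} - \frac{101}{15271} = 414 \cdot \frac{1}{36075} - \frac{101}{15271} = \frac{138}{12025} - \frac{101}{15271} = \frac{892873}{183633775}$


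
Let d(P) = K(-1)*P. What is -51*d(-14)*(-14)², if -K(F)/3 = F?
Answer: 419832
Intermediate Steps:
K(F) = -3*F
d(P) = 3*P (d(P) = (-3*(-1))*P = 3*P)
-51*d(-14)*(-14)² = -153*(-14)*(-14)² = -51*(-42)*196 = 2142*196 = 419832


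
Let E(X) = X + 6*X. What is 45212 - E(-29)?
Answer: 45415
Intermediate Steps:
E(X) = 7*X
45212 - E(-29) = 45212 - 7*(-29) = 45212 - 1*(-203) = 45212 + 203 = 45415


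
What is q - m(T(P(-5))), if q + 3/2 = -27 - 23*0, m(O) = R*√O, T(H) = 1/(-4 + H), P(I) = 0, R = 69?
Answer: -57/2 - 69*I/2 ≈ -28.5 - 34.5*I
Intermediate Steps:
m(O) = 69*√O
q = -57/2 (q = -3/2 + (-27 - 23*0) = -3/2 + (-27 + 0) = -3/2 - 27 = -57/2 ≈ -28.500)
q - m(T(P(-5))) = -57/2 - 69*√(1/(-4 + 0)) = -57/2 - 69*√(1/(-4)) = -57/2 - 69*√(-¼) = -57/2 - 69*I/2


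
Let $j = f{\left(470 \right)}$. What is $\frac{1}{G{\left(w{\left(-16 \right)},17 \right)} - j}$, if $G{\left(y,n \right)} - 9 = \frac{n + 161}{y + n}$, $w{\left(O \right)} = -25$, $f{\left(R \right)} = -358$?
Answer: $\frac{4}{1379} \approx 0.0029007$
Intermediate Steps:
$G{\left(y,n \right)} = 9 + \frac{161 + n}{n + y}$ ($G{\left(y,n \right)} = 9 + \frac{n + 161}{y + n} = 9 + \frac{161 + n}{n + y}$)
$j = -358$
$\frac{1}{G{\left(w{\left(-16 \right)},17 \right)} - j} = \frac{1}{\frac{161 + 9 \left(-25\right) + 10 \cdot 17}{17 - 25} - -358} = \frac{1}{\frac{161 - 225 + 170}{-8} + 358} = \frac{1}{\left(- \frac{1}{8}\right) 106 + 358} = \frac{1}{- \frac{53}{4} + 358} = \frac{1}{\frac{1379}{4}} = \frac{4}{1379}$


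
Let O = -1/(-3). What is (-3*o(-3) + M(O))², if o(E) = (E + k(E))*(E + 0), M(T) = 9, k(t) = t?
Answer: 2025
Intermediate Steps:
O = ⅓ (O = -1*(-⅓) = ⅓ ≈ 0.33333)
o(E) = 2*E² (o(E) = (E + E)*(E + 0) = (2*E)*E = 2*E²)
(-3*o(-3) + M(O))² = (-6*(-3)² + 9)² = (-6*9 + 9)² = (-3*18 + 9)² = (-54 + 9)² = (-45)² = 2025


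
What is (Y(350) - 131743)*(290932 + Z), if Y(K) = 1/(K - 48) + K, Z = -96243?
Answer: -7725392881965/302 ≈ -2.5581e+10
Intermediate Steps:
Y(K) = K + 1/(-48 + K) (Y(K) = 1/(-48 + K) + K = K + 1/(-48 + K))
(Y(350) - 131743)*(290932 + Z) = ((1 + 350**2 - 48*350)/(-48 + 350) - 131743)*(290932 - 96243) = ((1 + 122500 - 16800)/302 - 131743)*194689 = ((1/302)*105701 - 131743)*194689 = (105701/302 - 131743)*194689 = -39680685/302*194689 = -7725392881965/302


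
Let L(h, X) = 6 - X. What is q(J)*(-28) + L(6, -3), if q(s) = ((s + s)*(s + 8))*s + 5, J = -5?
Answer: -4331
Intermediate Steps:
q(s) = 5 + 2*s²*(8 + s) (q(s) = ((2*s)*(8 + s))*s + 5 = (2*s*(8 + s))*s + 5 = 2*s²*(8 + s) + 5 = 5 + 2*s²*(8 + s))
q(J)*(-28) + L(6, -3) = (5 + 2*(-5)³ + 16*(-5)²)*(-28) + (6 - 1*(-3)) = (5 + 2*(-125) + 16*25)*(-28) + (6 + 3) = (5 - 250 + 400)*(-28) + 9 = 155*(-28) + 9 = -4340 + 9 = -4331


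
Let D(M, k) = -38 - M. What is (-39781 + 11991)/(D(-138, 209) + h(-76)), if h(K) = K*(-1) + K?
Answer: -2779/10 ≈ -277.90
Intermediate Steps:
h(K) = 0 (h(K) = -K + K = 0)
(-39781 + 11991)/(D(-138, 209) + h(-76)) = (-39781 + 11991)/((-38 - 1*(-138)) + 0) = -27790/((-38 + 138) + 0) = -27790/(100 + 0) = -27790/100 = -27790*1/100 = -2779/10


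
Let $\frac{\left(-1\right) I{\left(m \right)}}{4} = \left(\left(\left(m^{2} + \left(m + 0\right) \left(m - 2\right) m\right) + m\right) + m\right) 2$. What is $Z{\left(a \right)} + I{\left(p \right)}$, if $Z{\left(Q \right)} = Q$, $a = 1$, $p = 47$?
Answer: $-813663$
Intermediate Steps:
$I{\left(m \right)} = - 16 m - 8 m^{2} - 8 m^{2} \left(-2 + m\right)$ ($I{\left(m \right)} = - 4 \left(\left(\left(m^{2} + \left(m + 0\right) \left(m - 2\right) m\right) + m\right) + m\right) 2 = - 4 \left(\left(\left(m^{2} + m \left(-2 + m\right) m\right) + m\right) + m\right) 2 = - 4 \left(\left(\left(m^{2} + m^{2} \left(-2 + m\right)\right) + m\right) + m\right) 2 = - 4 \left(\left(m + m^{2} + m^{2} \left(-2 + m\right)\right) + m\right) 2 = - 4 \left(m^{2} + 2 m + m^{2} \left(-2 + m\right)\right) 2 = - 4 \left(2 m^{2} + 4 m + 2 m^{2} \left(-2 + m\right)\right) = - 16 m - 8 m^{2} - 8 m^{2} \left(-2 + m\right)$)
$Z{\left(a \right)} + I{\left(p \right)} = 1 + 8 \cdot 47 \left(-2 + 47 - 47^{2}\right) = 1 + 8 \cdot 47 \left(-2 + 47 - 2209\right) = 1 + 8 \cdot 47 \left(-2164\right) = 1 - 813664 = -813663$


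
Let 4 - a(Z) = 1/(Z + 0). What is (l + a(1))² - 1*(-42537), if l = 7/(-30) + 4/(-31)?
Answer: 36796268509/864900 ≈ 42544.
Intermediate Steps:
a(Z) = 4 - 1/Z (a(Z) = 4 - 1/(Z + 0) = 4 - 1/Z)
l = -337/930 (l = 7*(-1/30) + 4*(-1/31) = -7/30 - 4/31 = -337/930 ≈ -0.36237)
(l + a(1))² - 1*(-42537) = (-337/930 + (4 - 1/1))² - 1*(-42537) = (-337/930 + (4 - 1*1))² + 42537 = (-337/930 + (4 - 1))² + 42537 = (-337/930 + 3)² + 42537 = (2453/930)² + 42537 = 6017209/864900 + 42537 = 36796268509/864900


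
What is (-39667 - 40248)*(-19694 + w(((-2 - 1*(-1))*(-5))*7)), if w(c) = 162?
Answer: 1560899780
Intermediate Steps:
(-39667 - 40248)*(-19694 + w(((-2 - 1*(-1))*(-5))*7)) = (-39667 - 40248)*(-19694 + 162) = -79915*(-19532) = 1560899780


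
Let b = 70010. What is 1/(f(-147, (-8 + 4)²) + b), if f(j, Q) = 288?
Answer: 1/70298 ≈ 1.4225e-5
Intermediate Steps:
1/(f(-147, (-8 + 4)²) + b) = 1/(288 + 70010) = 1/70298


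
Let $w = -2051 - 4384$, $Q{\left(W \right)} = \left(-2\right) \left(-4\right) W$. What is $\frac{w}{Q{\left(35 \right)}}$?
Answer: $- \frac{1287}{56} \approx -22.982$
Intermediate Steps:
$Q{\left(W \right)} = 8 W$
$w = -6435$
$\frac{w}{Q{\left(35 \right)}} = - \frac{6435}{8 \cdot 35} = - \frac{6435}{280} = \left(-6435\right) \frac{1}{280} = - \frac{1287}{56}$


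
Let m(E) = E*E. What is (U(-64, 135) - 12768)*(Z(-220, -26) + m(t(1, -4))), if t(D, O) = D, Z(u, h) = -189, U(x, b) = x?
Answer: 2412416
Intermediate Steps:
m(E) = E²
(U(-64, 135) - 12768)*(Z(-220, -26) + m(t(1, -4))) = (-64 - 12768)*(-189 + 1²) = -12832*(-189 + 1) = -12832*(-188) = 2412416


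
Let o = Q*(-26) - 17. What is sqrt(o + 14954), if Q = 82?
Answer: sqrt(12805) ≈ 113.16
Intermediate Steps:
o = -2149 (o = 82*(-26) - 17 = -2132 - 17 = -2149)
sqrt(o + 14954) = sqrt(-2149 + 14954) = sqrt(12805)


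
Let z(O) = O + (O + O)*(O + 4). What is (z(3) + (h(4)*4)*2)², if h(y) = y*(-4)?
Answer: 6889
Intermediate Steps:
h(y) = -4*y
z(O) = O + 2*O*(4 + O) (z(O) = O + (2*O)*(4 + O) = O + 2*O*(4 + O))
(z(3) + (h(4)*4)*2)² = (3*(9 + 2*3) + (-4*4*4)*2)² = (3*(9 + 6) - 16*4*2)² = (3*15 - 64*2)² = (45 - 128)² = (-83)² = 6889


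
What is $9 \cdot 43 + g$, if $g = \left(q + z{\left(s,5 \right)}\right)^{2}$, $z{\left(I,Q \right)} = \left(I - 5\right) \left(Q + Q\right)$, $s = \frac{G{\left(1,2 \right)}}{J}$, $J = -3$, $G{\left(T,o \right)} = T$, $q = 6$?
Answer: $\frac{23647}{9} \approx 2627.4$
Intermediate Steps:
$s = - \frac{1}{3}$ ($s = 1 \frac{1}{-3} = 1 \left(- \frac{1}{3}\right) = - \frac{1}{3} \approx -0.33333$)
$z{\left(I,Q \right)} = 2 Q \left(-5 + I\right)$ ($z{\left(I,Q \right)} = \left(-5 + I\right) 2 Q = 2 Q \left(-5 + I\right)$)
$g = \frac{20164}{9}$ ($g = \left(6 + 2 \cdot 5 \left(-5 - \frac{1}{3}\right)\right)^{2} = \left(6 + 2 \cdot 5 \left(- \frac{16}{3}\right)\right)^{2} = \left(6 - \frac{160}{3}\right)^{2} = \left(- \frac{142}{3}\right)^{2} = \frac{20164}{9} \approx 2240.4$)
$9 \cdot 43 + g = 9 \cdot 43 + \frac{20164}{9} = 387 + \frac{20164}{9} = \frac{23647}{9}$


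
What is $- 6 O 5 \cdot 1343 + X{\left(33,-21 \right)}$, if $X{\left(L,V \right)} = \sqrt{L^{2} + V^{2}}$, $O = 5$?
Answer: $-201450 + 3 \sqrt{170} \approx -2.0141 \cdot 10^{5}$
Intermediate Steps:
$- 6 O 5 \cdot 1343 + X{\left(33,-21 \right)} = \left(-6\right) 5 \cdot 5 \cdot 1343 + \sqrt{33^{2} + \left(-21\right)^{2}} = \left(-30\right) 5 \cdot 1343 + \sqrt{1089 + 441} = \left(-150\right) 1343 + \sqrt{1530} = -201450 + 3 \sqrt{170}$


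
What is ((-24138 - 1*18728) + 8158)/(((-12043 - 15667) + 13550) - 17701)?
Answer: 34708/31861 ≈ 1.0894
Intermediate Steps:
((-24138 - 1*18728) + 8158)/(((-12043 - 15667) + 13550) - 17701) = ((-24138 - 18728) + 8158)/((-27710 + 13550) - 17701) = (-42866 + 8158)/(-14160 - 17701) = -34708/(-31861) = -34708*(-1/31861) = 34708/31861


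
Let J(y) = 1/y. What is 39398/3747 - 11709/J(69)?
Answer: -3027240589/3747 ≈ -8.0791e+5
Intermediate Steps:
39398/3747 - 11709/J(69) = 39398/3747 - 11709/(1/69) = 39398*(1/3747) - 11709/1/69 = 39398/3747 - 11709*69 = 39398/3747 - 807921 = -3027240589/3747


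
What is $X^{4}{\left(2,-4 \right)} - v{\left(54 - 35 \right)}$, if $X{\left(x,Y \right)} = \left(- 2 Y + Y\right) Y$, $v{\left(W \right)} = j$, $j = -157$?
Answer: $65693$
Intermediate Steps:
$v{\left(W \right)} = -157$
$X{\left(x,Y \right)} = - Y^{2}$ ($X{\left(x,Y \right)} = - Y Y = - Y^{2}$)
$X^{4}{\left(2,-4 \right)} - v{\left(54 - 35 \right)} = \left(- \left(-4\right)^{2}\right)^{4} - -157 = \left(\left(-1\right) 16\right)^{4} + 157 = \left(-16\right)^{4} + 157 = 65536 + 157 = 65693$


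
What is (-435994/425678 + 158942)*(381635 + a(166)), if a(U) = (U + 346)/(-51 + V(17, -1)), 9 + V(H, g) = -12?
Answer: 3520916770810727/58047 ≈ 6.0656e+10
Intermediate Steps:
V(H, g) = -21 (V(H, g) = -9 - 12 = -21)
a(U) = -173/36 - U/72 (a(U) = (U + 346)/(-51 - 21) = (346 + U)/(-72) = (346 + U)*(-1/72) = -173/36 - U/72)
(-435994/425678 + 158942)*(381635 + a(166)) = (-435994/425678 + 158942)*(381635 + (-173/36 - 1/72*166)) = (-435994*1/425678 + 158942)*(381635 + (-173/36 - 83/36)) = (-217997/212839 + 158942)*(381635 - 64/9) = (33828838341/212839)*(3434651/9) = 3520916770810727/58047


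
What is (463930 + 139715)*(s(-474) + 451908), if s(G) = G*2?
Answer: 272219749200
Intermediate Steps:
s(G) = 2*G
(463930 + 139715)*(s(-474) + 451908) = (463930 + 139715)*(2*(-474) + 451908) = 603645*(-948 + 451908) = 603645*450960 = 272219749200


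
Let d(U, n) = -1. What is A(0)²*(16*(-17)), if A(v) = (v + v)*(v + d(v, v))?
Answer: 0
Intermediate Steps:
A(v) = 2*v*(-1 + v) (A(v) = (v + v)*(v - 1) = (2*v)*(-1 + v) = 2*v*(-1 + v))
A(0)²*(16*(-17)) = (2*0*(-1 + 0))²*(16*(-17)) = (2*0*(-1))²*(-272) = 0²*(-272) = 0*(-272) = 0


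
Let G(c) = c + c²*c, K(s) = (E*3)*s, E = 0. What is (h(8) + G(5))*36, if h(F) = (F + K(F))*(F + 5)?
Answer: 8424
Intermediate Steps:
K(s) = 0 (K(s) = (0*3)*s = 0*s = 0)
G(c) = c + c³
h(F) = F*(5 + F) (h(F) = (F + 0)*(F + 5) = F*(5 + F))
(h(8) + G(5))*36 = (8*(5 + 8) + (5 + 5³))*36 = (8*13 + (5 + 125))*36 = (104 + 130)*36 = 234*36 = 8424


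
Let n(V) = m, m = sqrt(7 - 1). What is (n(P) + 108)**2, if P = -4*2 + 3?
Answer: (108 + sqrt(6))**2 ≈ 12199.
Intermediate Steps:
m = sqrt(6) ≈ 2.4495
P = -5 (P = -8 + 3 = -5)
n(V) = sqrt(6)
(n(P) + 108)**2 = (sqrt(6) + 108)**2 = (108 + sqrt(6))**2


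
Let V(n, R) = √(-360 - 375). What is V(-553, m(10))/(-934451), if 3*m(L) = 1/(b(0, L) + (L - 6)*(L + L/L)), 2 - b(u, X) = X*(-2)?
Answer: -I*√15/133493 ≈ -2.9013e-5*I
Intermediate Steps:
b(u, X) = 2 + 2*X (b(u, X) = 2 - X*(-2) = 2 - (-2)*X = 2 + 2*X)
m(L) = 1/(3*(2 + 2*L + (1 + L)*(-6 + L))) (m(L) = 1/(3*((2 + 2*L) + (L - 6)*(L + L/L))) = 1/(3*((2 + 2*L) + (-6 + L)*(L + 1))) = 1/(3*((2 + 2*L) + (-6 + L)*(1 + L))) = 1/(3*((2 + 2*L) + (1 + L)*(-6 + L))) = 1/(3*(2 + 2*L + (1 + L)*(-6 + L))))
V(n, R) = 7*I*√15 (V(n, R) = √(-735) = 7*I*√15)
V(-553, m(10))/(-934451) = (7*I*√15)/(-934451) = (7*I*√15)*(-1/934451) = -I*√15/133493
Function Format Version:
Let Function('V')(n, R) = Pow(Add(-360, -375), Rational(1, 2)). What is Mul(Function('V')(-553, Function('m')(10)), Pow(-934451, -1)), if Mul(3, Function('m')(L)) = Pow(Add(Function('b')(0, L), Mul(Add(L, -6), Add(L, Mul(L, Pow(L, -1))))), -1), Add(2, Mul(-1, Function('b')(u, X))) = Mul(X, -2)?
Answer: Mul(Rational(-1, 133493), I, Pow(15, Rational(1, 2))) ≈ Mul(-2.9013e-5, I)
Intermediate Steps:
Function('b')(u, X) = Add(2, Mul(2, X)) (Function('b')(u, X) = Add(2, Mul(-1, Mul(X, -2))) = Add(2, Mul(-1, Mul(-2, X))) = Add(2, Mul(2, X)))
Function('m')(L) = Mul(Rational(1, 3), Pow(Add(2, Mul(2, L), Mul(Add(1, L), Add(-6, L))), -1)) (Function('m')(L) = Mul(Rational(1, 3), Pow(Add(Add(2, Mul(2, L)), Mul(Add(L, -6), Add(L, Mul(L, Pow(L, -1))))), -1)) = Mul(Rational(1, 3), Pow(Add(Add(2, Mul(2, L)), Mul(Add(-6, L), Add(L, 1))), -1)) = Mul(Rational(1, 3), Pow(Add(Add(2, Mul(2, L)), Mul(Add(-6, L), Add(1, L))), -1)) = Mul(Rational(1, 3), Pow(Add(Add(2, Mul(2, L)), Mul(Add(1, L), Add(-6, L))), -1)) = Mul(Rational(1, 3), Pow(Add(2, Mul(2, L), Mul(Add(1, L), Add(-6, L))), -1)))
Function('V')(n, R) = Mul(7, I, Pow(15, Rational(1, 2))) (Function('V')(n, R) = Pow(-735, Rational(1, 2)) = Mul(7, I, Pow(15, Rational(1, 2))))
Mul(Function('V')(-553, Function('m')(10)), Pow(-934451, -1)) = Mul(Mul(7, I, Pow(15, Rational(1, 2))), Pow(-934451, -1)) = Mul(Mul(7, I, Pow(15, Rational(1, 2))), Rational(-1, 934451)) = Mul(Rational(-1, 133493), I, Pow(15, Rational(1, 2)))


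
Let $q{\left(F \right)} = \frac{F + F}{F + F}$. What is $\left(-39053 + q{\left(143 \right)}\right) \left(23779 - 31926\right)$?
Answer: $318156644$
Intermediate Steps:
$q{\left(F \right)} = 1$ ($q{\left(F \right)} = \frac{2 F}{2 F} = 2 F \frac{1}{2 F} = 1$)
$\left(-39053 + q{\left(143 \right)}\right) \left(23779 - 31926\right) = \left(-39053 + 1\right) \left(23779 - 31926\right) = \left(-39052\right) \left(-8147\right) = 318156644$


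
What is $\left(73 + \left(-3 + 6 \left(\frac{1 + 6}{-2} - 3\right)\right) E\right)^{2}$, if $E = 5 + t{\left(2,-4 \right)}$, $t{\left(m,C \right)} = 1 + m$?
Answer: $69169$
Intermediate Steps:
$E = 8$ ($E = 5 + \left(1 + 2\right) = 5 + 3 = 8$)
$\left(73 + \left(-3 + 6 \left(\frac{1 + 6}{-2} - 3\right)\right) E\right)^{2} = \left(73 + \left(-3 + 6 \left(\frac{1 + 6}{-2} - 3\right)\right) 8\right)^{2} = \left(73 + \left(-3 + 6 \left(7 \left(- \frac{1}{2}\right) - 3\right)\right) 8\right)^{2} = \left(73 + \left(-3 + 6 \left(- \frac{7}{2} - 3\right)\right) 8\right)^{2} = \left(73 + \left(-3 + 6 \left(- \frac{13}{2}\right)\right) 8\right)^{2} = \left(73 + \left(-3 - 39\right) 8\right)^{2} = \left(73 - 336\right)^{2} = \left(-263\right)^{2} = 69169$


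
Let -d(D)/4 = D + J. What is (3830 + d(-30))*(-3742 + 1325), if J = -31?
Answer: -9846858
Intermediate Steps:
d(D) = 124 - 4*D (d(D) = -4*(D - 31) = -4*(-31 + D) = 124 - 4*D)
(3830 + d(-30))*(-3742 + 1325) = (3830 + (124 - 4*(-30)))*(-3742 + 1325) = (3830 + (124 + 120))*(-2417) = (3830 + 244)*(-2417) = 4074*(-2417) = -9846858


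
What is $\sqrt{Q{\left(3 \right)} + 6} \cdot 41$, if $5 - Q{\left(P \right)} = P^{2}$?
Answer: $41 \sqrt{2} \approx 57.983$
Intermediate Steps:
$Q{\left(P \right)} = 5 - P^{2}$
$\sqrt{Q{\left(3 \right)} + 6} \cdot 41 = \sqrt{\left(5 - 3^{2}\right) + 6} \cdot 41 = \sqrt{\left(5 - 9\right) + 6} \cdot 41 = \sqrt{-4 + 6} \cdot 41 = \sqrt{2} \cdot 41 = 41 \sqrt{2}$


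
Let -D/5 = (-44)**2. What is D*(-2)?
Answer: 19360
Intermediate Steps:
D = -9680 (D = -5*(-44)**2 = -5*1936 = -9680)
D*(-2) = -9680*(-2) = 19360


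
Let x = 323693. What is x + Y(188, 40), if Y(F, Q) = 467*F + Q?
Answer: 411529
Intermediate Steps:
Y(F, Q) = Q + 467*F
x + Y(188, 40) = 323693 + (40 + 467*188) = 323693 + (40 + 87796) = 323693 + 87836 = 411529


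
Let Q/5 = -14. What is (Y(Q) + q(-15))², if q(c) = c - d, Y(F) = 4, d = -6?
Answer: 25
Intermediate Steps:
Q = -70 (Q = 5*(-14) = -70)
q(c) = 6 + c (q(c) = c - 1*(-6) = c + 6 = 6 + c)
(Y(Q) + q(-15))² = (4 + (6 - 15))² = (4 - 9)² = (-5)² = 25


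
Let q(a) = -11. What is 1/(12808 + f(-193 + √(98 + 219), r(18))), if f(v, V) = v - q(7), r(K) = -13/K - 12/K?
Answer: 12626/159415559 - √317/159415559 ≈ 7.9090e-5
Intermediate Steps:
r(K) = -25/K
f(v, V) = 11 + v (f(v, V) = v - 1*(-11) = v + 11 = 11 + v)
1/(12808 + f(-193 + √(98 + 219), r(18))) = 1/(12808 + (11 + (-193 + √(98 + 219)))) = 1/(12808 + (11 + (-193 + √317))) = 1/(12808 + (-182 + √317)) = 1/(12626 + √317)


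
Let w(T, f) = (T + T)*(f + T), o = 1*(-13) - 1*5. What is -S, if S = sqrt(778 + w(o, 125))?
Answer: -I*sqrt(3074) ≈ -55.444*I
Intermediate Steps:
o = -18 (o = -13 - 5 = -18)
w(T, f) = 2*T*(T + f) (w(T, f) = (2*T)*(T + f) = 2*T*(T + f))
S = I*sqrt(3074) (S = sqrt(778 + 2*(-18)*(-18 + 125)) = sqrt(778 + 2*(-18)*107) = sqrt(778 - 3852) = sqrt(-3074) = I*sqrt(3074) ≈ 55.444*I)
-S = -I*sqrt(3074)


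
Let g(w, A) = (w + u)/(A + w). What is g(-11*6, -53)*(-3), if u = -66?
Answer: -396/119 ≈ -3.3277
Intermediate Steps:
g(w, A) = (-66 + w)/(A + w) (g(w, A) = (w - 66)/(A + w) = (-66 + w)/(A + w))
g(-11*6, -53)*(-3) = ((-66 - 11*6)/(-53 - 11*6))*(-3) = ((-66 - 66)/(-53 - 66))*(-3) = (-132/(-119))*(-3) = -1/119*(-132)*(-3) = (132/119)*(-3) = -396/119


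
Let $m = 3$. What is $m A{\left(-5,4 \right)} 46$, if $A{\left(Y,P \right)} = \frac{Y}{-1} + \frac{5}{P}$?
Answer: $\frac{1725}{2} \approx 862.5$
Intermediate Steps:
$A{\left(Y,P \right)} = - Y + \frac{5}{P}$ ($A{\left(Y,P \right)} = Y \left(-1\right) + \frac{5}{P} = - Y + \frac{5}{P}$)
$m A{\left(-5,4 \right)} 46 = 3 \left(\left(-1\right) \left(-5\right) + \frac{5}{4}\right) 46 = 3 \left(5 + 5 \cdot \frac{1}{4}\right) 46 = 3 \left(5 + \frac{5}{4}\right) 46 = 3 \cdot \frac{25}{4} \cdot 46 = \frac{75}{4} \cdot 46 = \frac{1725}{2}$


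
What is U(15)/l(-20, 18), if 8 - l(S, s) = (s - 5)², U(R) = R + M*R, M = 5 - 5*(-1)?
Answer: -165/161 ≈ -1.0248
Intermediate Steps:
M = 10 (M = 5 + 5 = 10)
U(R) = 11*R (U(R) = R + 10*R = 11*R)
l(S, s) = 8 - (-5 + s)² (l(S, s) = 8 - (s - 5)² = 8 - (-5 + s)²)
U(15)/l(-20, 18) = (11*15)/(8 - (-5 + 18)²) = 165/(8 - 1*13²) = 165/(8 - 1*169) = 165/(8 - 169) = 165/(-161) = 165*(-1/161) = -165/161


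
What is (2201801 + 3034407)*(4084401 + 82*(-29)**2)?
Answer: 21747872567504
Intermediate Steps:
(2201801 + 3034407)*(4084401 + 82*(-29)**2) = 5236208*(4084401 + 82*841) = 5236208*(4084401 + 68962) = 5236208*4153363 = 21747872567504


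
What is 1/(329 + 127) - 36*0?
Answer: 1/456 ≈ 0.0021930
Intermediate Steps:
1/(329 + 127) - 36*0 = 1/456 + 0 = 1/456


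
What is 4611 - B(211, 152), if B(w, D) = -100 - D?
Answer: 4863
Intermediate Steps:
4611 - B(211, 152) = 4611 - (-100 - 1*152) = 4611 - (-100 - 152) = 4611 - 1*(-252) = 4611 + 252 = 4863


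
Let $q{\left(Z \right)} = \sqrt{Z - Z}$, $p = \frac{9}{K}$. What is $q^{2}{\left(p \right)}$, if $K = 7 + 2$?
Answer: $0$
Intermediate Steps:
$K = 9$
$p = 1$ ($p = \frac{9}{9} = 9 \cdot \frac{1}{9} = 1$)
$q{\left(Z \right)} = 0$ ($q{\left(Z \right)} = \sqrt{0} = 0$)
$q^{2}{\left(p \right)} = 0^{2} = 0$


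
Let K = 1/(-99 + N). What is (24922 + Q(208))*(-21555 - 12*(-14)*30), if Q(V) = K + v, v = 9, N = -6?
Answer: -2882147154/7 ≈ -4.1174e+8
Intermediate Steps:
K = -1/105 (K = 1/(-99 - 6) = 1/(-105) = -1/105 ≈ -0.0095238)
Q(V) = 944/105 (Q(V) = -1/105 + 9 = 944/105)
(24922 + Q(208))*(-21555 - 12*(-14)*30) = (24922 + 944/105)*(-21555 - 12*(-14)*30) = 2617754*(-21555 + 168*30)/105 = 2617754*(-21555 + 5040)/105 = (2617754/105)*(-16515) = -2882147154/7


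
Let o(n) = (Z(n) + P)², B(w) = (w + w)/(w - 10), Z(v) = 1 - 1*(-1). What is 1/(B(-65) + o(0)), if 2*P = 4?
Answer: 15/266 ≈ 0.056391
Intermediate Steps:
Z(v) = 2 (Z(v) = 1 + 1 = 2)
P = 2 (P = (½)*4 = 2)
B(w) = 2*w/(-10 + w) (B(w) = (2*w)/(-10 + w) = 2*w/(-10 + w))
o(n) = 16 (o(n) = (2 + 2)² = 4² = 16)
1/(B(-65) + o(0)) = 1/(2*(-65)/(-10 - 65) + 16) = 1/(2*(-65)/(-75) + 16) = 1/(2*(-65)*(-1/75) + 16) = 1/(26/15 + 16) = 1/(266/15) = 15/266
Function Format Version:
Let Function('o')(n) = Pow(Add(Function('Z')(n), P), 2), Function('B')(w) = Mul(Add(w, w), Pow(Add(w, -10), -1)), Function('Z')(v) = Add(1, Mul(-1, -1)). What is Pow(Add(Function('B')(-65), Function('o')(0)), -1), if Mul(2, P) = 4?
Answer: Rational(15, 266) ≈ 0.056391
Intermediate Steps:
Function('Z')(v) = 2 (Function('Z')(v) = Add(1, 1) = 2)
P = 2 (P = Mul(Rational(1, 2), 4) = 2)
Function('B')(w) = Mul(2, w, Pow(Add(-10, w), -1)) (Function('B')(w) = Mul(Mul(2, w), Pow(Add(-10, w), -1)) = Mul(2, w, Pow(Add(-10, w), -1)))
Function('o')(n) = 16 (Function('o')(n) = Pow(Add(2, 2), 2) = Pow(4, 2) = 16)
Pow(Add(Function('B')(-65), Function('o')(0)), -1) = Pow(Add(Mul(2, -65, Pow(Add(-10, -65), -1)), 16), -1) = Pow(Add(Mul(2, -65, Pow(-75, -1)), 16), -1) = Pow(Add(Mul(2, -65, Rational(-1, 75)), 16), -1) = Pow(Add(Rational(26, 15), 16), -1) = Pow(Rational(266, 15), -1) = Rational(15, 266)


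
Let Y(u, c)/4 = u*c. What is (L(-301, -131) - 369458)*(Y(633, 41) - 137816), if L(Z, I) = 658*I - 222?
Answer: 15501675512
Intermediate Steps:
L(Z, I) = -222 + 658*I
Y(u, c) = 4*c*u (Y(u, c) = 4*(u*c) = 4*(c*u) = 4*c*u)
(L(-301, -131) - 369458)*(Y(633, 41) - 137816) = ((-222 + 658*(-131)) - 369458)*(4*41*633 - 137816) = ((-222 - 86198) - 369458)*(103812 - 137816) = (-86420 - 369458)*(-34004) = -455878*(-34004) = 15501675512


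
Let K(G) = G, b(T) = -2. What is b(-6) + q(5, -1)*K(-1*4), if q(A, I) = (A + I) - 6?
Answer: 6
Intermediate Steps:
q(A, I) = -6 + A + I
b(-6) + q(5, -1)*K(-1*4) = -2 + (-6 + 5 - 1)*(-1*4) = -2 - 2*(-4) = -2 + 8 = 6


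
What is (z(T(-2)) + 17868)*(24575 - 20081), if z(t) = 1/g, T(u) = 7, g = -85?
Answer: 6825392826/85 ≈ 8.0299e+7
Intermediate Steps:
z(t) = -1/85 (z(t) = 1/(-85) = -1/85)
(z(T(-2)) + 17868)*(24575 - 20081) = (-1/85 + 17868)*(24575 - 20081) = (1518779/85)*4494 = 6825392826/85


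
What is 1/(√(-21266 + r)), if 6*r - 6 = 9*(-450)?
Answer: -I*√5485/10970 ≈ -0.0067512*I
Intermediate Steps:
r = -674 (r = 1 + (9*(-450))/6 = 1 + (⅙)*(-4050) = 1 - 675 = -674)
1/(√(-21266 + r)) = 1/(√(-21266 - 674)) = 1/(√(-21940)) = 1/(2*I*√5485) = -I*√5485/10970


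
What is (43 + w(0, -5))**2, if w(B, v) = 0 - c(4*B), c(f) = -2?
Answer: 2025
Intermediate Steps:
w(B, v) = 2 (w(B, v) = 0 - 1*(-2) = 0 + 2 = 2)
(43 + w(0, -5))**2 = (43 + 2)**2 = 45**2 = 2025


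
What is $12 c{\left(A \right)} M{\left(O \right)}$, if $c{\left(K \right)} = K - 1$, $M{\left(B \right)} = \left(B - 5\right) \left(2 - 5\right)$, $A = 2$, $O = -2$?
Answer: $252$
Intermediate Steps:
$M{\left(B \right)} = 15 - 3 B$ ($M{\left(B \right)} = \left(-5 + B\right) \left(-3\right) = 15 - 3 B$)
$c{\left(K \right)} = -1 + K$
$12 c{\left(A \right)} M{\left(O \right)} = 12 \left(-1 + 2\right) \left(15 - -6\right) = 12 \cdot 1 \left(15 + 6\right) = 12 \cdot 21 = 252$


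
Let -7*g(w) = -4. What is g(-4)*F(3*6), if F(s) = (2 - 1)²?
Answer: 4/7 ≈ 0.57143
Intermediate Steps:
g(w) = 4/7 (g(w) = -⅐*(-4) = 4/7)
F(s) = 1 (F(s) = 1² = 1)
g(-4)*F(3*6) = (4/7)*1 = 4/7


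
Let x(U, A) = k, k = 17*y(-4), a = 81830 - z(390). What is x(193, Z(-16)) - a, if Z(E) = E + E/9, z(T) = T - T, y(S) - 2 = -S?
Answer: -81728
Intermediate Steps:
y(S) = 2 - S
z(T) = 0
Z(E) = 10*E/9 (Z(E) = E + E*(1/9) = E + E/9 = 10*E/9)
a = 81830 (a = 81830 - 1*0 = 81830 + 0 = 81830)
k = 102 (k = 17*(2 - 1*(-4)) = 17*(2 + 4) = 17*6 = 102)
x(U, A) = 102
x(193, Z(-16)) - a = 102 - 1*81830 = 102 - 81830 = -81728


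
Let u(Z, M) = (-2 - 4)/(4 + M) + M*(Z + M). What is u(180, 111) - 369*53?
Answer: 1465554/115 ≈ 12744.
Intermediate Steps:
u(Z, M) = -6/(4 + M) + M*(M + Z)
u(180, 111) - 369*53 = (-6 + 111³ + 4*111² + 180*111² + 4*111*180)/(4 + 111) - 369*53 = (-6 + 1367631 + 4*12321 + 180*12321 + 79920)/115 - 1*19557 = (-6 + 1367631 + 49284 + 2217780 + 79920)/115 - 19557 = (1/115)*3714609 - 19557 = 3714609/115 - 19557 = 1465554/115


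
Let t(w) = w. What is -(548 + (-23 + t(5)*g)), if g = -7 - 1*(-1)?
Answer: -495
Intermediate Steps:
g = -6 (g = -7 + 1 = -6)
-(548 + (-23 + t(5)*g)) = -(548 + (-23 + 5*(-6))) = -(548 + (-23 - 30)) = -(548 - 53) = -1*495 = -495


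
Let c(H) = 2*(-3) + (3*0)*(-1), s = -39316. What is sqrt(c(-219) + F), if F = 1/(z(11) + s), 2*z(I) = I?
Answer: 4*I*sqrt(2317982943)/78621 ≈ 2.4495*I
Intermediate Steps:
z(I) = I/2
c(H) = -6 (c(H) = -6 + 0*(-1) = -6 + 0 = -6)
F = -2/78621 (F = 1/((1/2)*11 - 39316) = 1/(11/2 - 39316) = 1/(-78621/2) = -2/78621 ≈ -2.5438e-5)
sqrt(c(-219) + F) = sqrt(-6 - 2/78621) = sqrt(-471728/78621) = 4*I*sqrt(2317982943)/78621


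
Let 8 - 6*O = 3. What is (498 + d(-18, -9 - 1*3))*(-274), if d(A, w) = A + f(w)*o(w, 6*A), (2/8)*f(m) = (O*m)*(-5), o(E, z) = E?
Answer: 526080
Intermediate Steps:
O = 5/6 (O = 4/3 - 1/6*3 = 4/3 - 1/2 = 5/6 ≈ 0.83333)
f(m) = -50*m/3 (f(m) = 4*((5*m/6)*(-5)) = 4*(-25*m/6) = -50*m/3)
d(A, w) = A - 50*w**2/3 (d(A, w) = A + (-50*w/3)*w = A - 50*w**2/3)
(498 + d(-18, -9 - 1*3))*(-274) = (498 + (-18 - 50*(-9 - 1*3)**2/3))*(-274) = (498 + (-18 - 50*(-9 - 3)**2/3))*(-274) = (498 + (-18 - 50/3*(-12)**2))*(-274) = (498 + (-18 - 50/3*144))*(-274) = (498 + (-18 - 2400))*(-274) = (498 - 2418)*(-274) = -1920*(-274) = 526080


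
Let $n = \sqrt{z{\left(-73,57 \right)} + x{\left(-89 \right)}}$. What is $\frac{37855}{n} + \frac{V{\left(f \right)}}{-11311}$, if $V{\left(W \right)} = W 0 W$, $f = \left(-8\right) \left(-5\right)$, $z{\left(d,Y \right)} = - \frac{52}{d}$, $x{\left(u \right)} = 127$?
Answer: $\frac{37855 \sqrt{680579}}{9323} \approx 3349.7$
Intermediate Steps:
$f = 40$
$V{\left(W \right)} = 0$ ($V{\left(W \right)} = 0 W = 0$)
$n = \frac{\sqrt{680579}}{73}$ ($n = \sqrt{- \frac{52}{-73} + 127} = \sqrt{\left(-52\right) \left(- \frac{1}{73}\right) + 127} = \sqrt{\frac{52}{73} + 127} = \sqrt{\frac{9323}{73}} = \frac{\sqrt{680579}}{73} \approx 11.301$)
$\frac{37855}{n} + \frac{V{\left(f \right)}}{-11311} = \frac{37855}{\frac{1}{73} \sqrt{680579}} + \frac{0}{-11311} = 37855 \frac{\sqrt{680579}}{9323} + 0 \left(- \frac{1}{11311}\right) = \frac{37855 \sqrt{680579}}{9323} + 0 = \frac{37855 \sqrt{680579}}{9323}$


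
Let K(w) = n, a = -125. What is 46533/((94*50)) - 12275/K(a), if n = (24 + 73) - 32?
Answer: -10933571/61100 ≈ -178.95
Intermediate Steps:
n = 65 (n = 97 - 32 = 65)
K(w) = 65
46533/((94*50)) - 12275/K(a) = 46533/((94*50)) - 12275/65 = 46533/4700 - 12275*1/65 = 46533*(1/4700) - 2455/13 = 46533/4700 - 2455/13 = -10933571/61100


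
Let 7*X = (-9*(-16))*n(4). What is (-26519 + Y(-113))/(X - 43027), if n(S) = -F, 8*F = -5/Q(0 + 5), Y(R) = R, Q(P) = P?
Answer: 186424/301171 ≈ 0.61900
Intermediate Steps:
F = -⅛ (F = (-5/(0 + 5))/8 = (-5/5)/8 = (-5*⅕)/8 = (⅛)*(-1) = -⅛ ≈ -0.12500)
n(S) = ⅛ (n(S) = -1*(-⅛) = ⅛)
X = 18/7 (X = (-9*(-16)*(⅛))/7 = (144*(⅛))/7 = (⅐)*18 = 18/7 ≈ 2.5714)
(-26519 + Y(-113))/(X - 43027) = (-26519 - 113)/(18/7 - 43027) = -26632/(-301171/7) = -26632*(-7/301171) = 186424/301171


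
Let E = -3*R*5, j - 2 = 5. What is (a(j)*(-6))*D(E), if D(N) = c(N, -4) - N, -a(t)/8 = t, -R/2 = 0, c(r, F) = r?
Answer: 0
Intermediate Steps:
j = 7 (j = 2 + 5 = 7)
R = 0 (R = -2*0 = 0)
a(t) = -8*t
E = 0 (E = -3*0*5 = 0*5 = 0)
D(N) = 0 (D(N) = N - N = 0)
(a(j)*(-6))*D(E) = (-8*7*(-6))*0 = -56*(-6)*0 = 336*0 = 0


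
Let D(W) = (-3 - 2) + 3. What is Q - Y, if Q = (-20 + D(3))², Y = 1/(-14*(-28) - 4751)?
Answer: 2109757/4359 ≈ 484.00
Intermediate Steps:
D(W) = -2 (D(W) = -5 + 3 = -2)
Y = -1/4359 (Y = 1/(392 - 4751) = 1/(-4359) = -1/4359 ≈ -0.00022941)
Q = 484 (Q = (-20 - 2)² = (-22)² = 484)
Q - Y = 484 - 1*(-1/4359) = 484 + 1/4359 = 2109757/4359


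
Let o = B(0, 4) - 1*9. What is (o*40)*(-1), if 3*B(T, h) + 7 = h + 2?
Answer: 1120/3 ≈ 373.33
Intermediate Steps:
B(T, h) = -5/3 + h/3 (B(T, h) = -7/3 + (h + 2)/3 = -7/3 + (2 + h)/3 = -7/3 + (⅔ + h/3) = -5/3 + h/3)
o = -28/3 (o = (-5/3 + (⅓)*4) - 1*9 = (-5/3 + 4/3) - 9 = -⅓ - 9 = -28/3 ≈ -9.3333)
(o*40)*(-1) = -28/3*40*(-1) = -1120/3*(-1) = 1120/3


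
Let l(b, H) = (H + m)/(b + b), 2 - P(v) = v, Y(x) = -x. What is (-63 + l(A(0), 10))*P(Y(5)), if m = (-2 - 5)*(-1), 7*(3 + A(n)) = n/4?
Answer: -2765/6 ≈ -460.83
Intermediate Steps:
P(v) = 2 - v
A(n) = -3 + n/28 (A(n) = -3 + (n/4)/7 = -3 + n/28)
m = 7 (m = -7*(-1) = 7)
l(b, H) = (7 + H)/(2*b) (l(b, H) = (H + 7)/(b + b) = (7 + H)/((2*b)) = (7 + H)*(1/(2*b)) = (7 + H)/(2*b))
(-63 + l(A(0), 10))*P(Y(5)) = (-63 + (7 + 10)/(2*(-3 + (1/28)*0)))*(2 - (-1)*5) = (-63 + (½)*17/(-3 + 0))*(2 - 1*(-5)) = (-63 + (½)*17/(-3))*(2 + 5) = (-63 + (½)*(-⅓)*17)*7 = (-63 - 17/6)*7 = -395/6*7 = -2765/6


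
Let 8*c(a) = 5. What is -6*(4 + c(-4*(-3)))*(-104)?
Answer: 2886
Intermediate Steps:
c(a) = 5/8 (c(a) = (1/8)*5 = 5/8)
-6*(4 + c(-4*(-3)))*(-104) = -6*(4 + 5/8)*(-104) = -6*37/8*(-104) = -111/4*(-104) = 2886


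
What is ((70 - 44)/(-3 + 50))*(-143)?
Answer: -3718/47 ≈ -79.106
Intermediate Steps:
((70 - 44)/(-3 + 50))*(-143) = (26/47)*(-143) = -3718/47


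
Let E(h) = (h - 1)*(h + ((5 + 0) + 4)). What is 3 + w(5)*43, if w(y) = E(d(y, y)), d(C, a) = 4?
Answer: 1680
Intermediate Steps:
E(h) = (-1 + h)*(9 + h) (E(h) = (-1 + h)*(h + (5 + 4)) = (-1 + h)*(h + 9) = (-1 + h)*(9 + h))
w(y) = 39 (w(y) = -9 + 4² + 8*4 = -9 + 16 + 32 = 39)
3 + w(5)*43 = 3 + 39*43 = 3 + 1677 = 1680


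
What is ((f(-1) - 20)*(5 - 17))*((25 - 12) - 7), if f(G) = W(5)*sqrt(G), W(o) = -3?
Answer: 1440 + 216*I ≈ 1440.0 + 216.0*I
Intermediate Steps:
f(G) = -3*sqrt(G)
((f(-1) - 20)*(5 - 17))*((25 - 12) - 7) = ((-3*I - 20)*(5 - 17))*((25 - 12) - 7) = ((-3*I - 20)*(-12))*(13 - 7) = ((-20 - 3*I)*(-12))*6 = (240 + 36*I)*6 = 1440 + 216*I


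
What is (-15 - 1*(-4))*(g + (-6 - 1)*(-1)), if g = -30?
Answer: 253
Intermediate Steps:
(-15 - 1*(-4))*(g + (-6 - 1)*(-1)) = (-15 - 1*(-4))*(-30 + (-6 - 1)*(-1)) = (-15 + 4)*(-30 - 7*(-1)) = -11*(-30 + 7) = -11*(-23) = 253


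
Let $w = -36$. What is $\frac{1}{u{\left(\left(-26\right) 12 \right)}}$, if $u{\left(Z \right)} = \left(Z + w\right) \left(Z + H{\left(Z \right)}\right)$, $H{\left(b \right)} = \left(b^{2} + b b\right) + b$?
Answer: $- \frac{1}{67534272} \approx -1.4807 \cdot 10^{-8}$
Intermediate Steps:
$H{\left(b \right)} = b + 2 b^{2}$ ($H{\left(b \right)} = \left(b^{2} + b^{2}\right) + b = 2 b^{2} + b = b + 2 b^{2}$)
$u{\left(Z \right)} = \left(-36 + Z\right) \left(Z + Z \left(1 + 2 Z\right)\right)$ ($u{\left(Z \right)} = \left(Z - 36\right) \left(Z + Z \left(1 + 2 Z\right)\right) = \left(-36 + Z\right) \left(Z + Z \left(1 + 2 Z\right)\right)$)
$\frac{1}{u{\left(\left(-26\right) 12 \right)}} = \frac{1}{2 \left(\left(-26\right) 12\right) \left(-36 + \left(\left(-26\right) 12\right)^{2} - 35 \left(\left(-26\right) 12\right)\right)} = \frac{1}{2 \left(-312\right) \left(-36 + \left(-312\right)^{2} - -10920\right)} = \frac{1}{2 \left(-312\right) \left(-36 + 97344 + 10920\right)} = \frac{1}{2 \left(-312\right) 108228} = \frac{1}{-67534272} = - \frac{1}{67534272}$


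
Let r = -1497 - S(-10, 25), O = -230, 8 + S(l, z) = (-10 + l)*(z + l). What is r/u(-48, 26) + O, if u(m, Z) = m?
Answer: -9851/48 ≈ -205.23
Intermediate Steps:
S(l, z) = -8 + (-10 + l)*(l + z) (S(l, z) = -8 + (-10 + l)*(z + l) = -8 + (-10 + l)*(l + z))
r = -1189 (r = -1497 - (-8 + (-10)**2 - 10*(-10) - 10*25 - 10*25) = -1497 - (-8 + 100 + 100 - 250 - 250) = -1497 - 1*(-308) = -1497 + 308 = -1189)
r/u(-48, 26) + O = -1189/(-48) - 230 = -1189*(-1/48) - 230 = 1189/48 - 230 = -9851/48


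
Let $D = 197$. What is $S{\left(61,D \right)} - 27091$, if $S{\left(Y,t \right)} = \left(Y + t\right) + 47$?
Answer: $-26786$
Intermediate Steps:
$S{\left(Y,t \right)} = 47 + Y + t$
$S{\left(61,D \right)} - 27091 = \left(47 + 61 + 197\right) - 27091 = 305 - 27091 = -26786$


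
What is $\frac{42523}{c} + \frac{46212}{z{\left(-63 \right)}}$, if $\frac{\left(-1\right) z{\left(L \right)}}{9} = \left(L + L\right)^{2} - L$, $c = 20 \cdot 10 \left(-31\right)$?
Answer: $- \frac{2128827091}{296465400} \approx -7.1807$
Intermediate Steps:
$c = -6200$ ($c = 200 \left(-31\right) = -6200$)
$z{\left(L \right)} = - 36 L^{2} + 9 L$ ($z{\left(L \right)} = - 9 \left(\left(L + L\right)^{2} - L\right) = - 9 \left(\left(2 L\right)^{2} - L\right) = - 9 \left(4 L^{2} - L\right) = - 9 \left(- L + 4 L^{2}\right) = - 36 L^{2} + 9 L$)
$\frac{42523}{c} + \frac{46212}{z{\left(-63 \right)}} = \frac{42523}{-6200} + \frac{46212}{9 \left(-63\right) \left(1 - -252\right)} = 42523 \left(- \frac{1}{6200}\right) + \frac{46212}{9 \left(-63\right) \left(1 + 252\right)} = - \frac{42523}{6200} + \frac{46212}{9 \left(-63\right) 253} = - \frac{42523}{6200} + \frac{46212}{-143451} = - \frac{42523}{6200} + 46212 \left(- \frac{1}{143451}\right) = - \frac{42523}{6200} - \frac{15404}{47817} = - \frac{2128827091}{296465400}$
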